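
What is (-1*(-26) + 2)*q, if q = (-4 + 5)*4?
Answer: 112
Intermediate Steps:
q = 4 (q = 1*4 = 4)
(-1*(-26) + 2)*q = (-1*(-26) + 2)*4 = (26 + 2)*4 = 28*4 = 112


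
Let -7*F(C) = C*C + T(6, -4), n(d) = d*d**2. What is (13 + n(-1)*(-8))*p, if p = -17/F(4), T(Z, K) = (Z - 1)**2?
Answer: 2499/41 ≈ 60.951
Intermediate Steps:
n(d) = d**3
T(Z, K) = (-1 + Z)**2
F(C) = -25/7 - C**2/7 (F(C) = -(C*C + (-1 + 6)**2)/7 = -(C**2 + 5**2)/7 = -(C**2 + 25)/7 = -(25 + C**2)/7 = -25/7 - C**2/7)
p = 119/41 (p = -17/(-25/7 - 1/7*4**2) = -17/(-25/7 - 1/7*16) = -17/(-25/7 - 16/7) = -17/(-41/7) = -17*(-7/41) = 119/41 ≈ 2.9024)
(13 + n(-1)*(-8))*p = (13 + (-1)**3*(-8))*(119/41) = (13 - 1*(-8))*(119/41) = (13 + 8)*(119/41) = 21*(119/41) = 2499/41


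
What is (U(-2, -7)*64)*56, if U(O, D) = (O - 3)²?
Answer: 89600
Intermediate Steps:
U(O, D) = (-3 + O)²
(U(-2, -7)*64)*56 = ((-3 - 2)²*64)*56 = ((-5)²*64)*56 = (25*64)*56 = 1600*56 = 89600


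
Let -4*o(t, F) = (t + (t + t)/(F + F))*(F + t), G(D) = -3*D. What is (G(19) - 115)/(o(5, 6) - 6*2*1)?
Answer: 4128/673 ≈ 6.1337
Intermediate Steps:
o(t, F) = -(F + t)*(t + t/F)/4 (o(t, F) = -(t + (t + t)/(F + F))*(F + t)/4 = -(t + (2*t)/((2*F)))*(F + t)/4 = -(t + (2*t)*(1/(2*F)))*(F + t)/4 = -(t + t/F)*(F + t)/4 = -(F + t)*(t + t/F)/4)
(G(19) - 115)/(o(5, 6) - 6*2*1) = (-3*19 - 115)/(-¼*5*(5 + 6*(1 + 6 + 5))/6 - 6*2*1) = (-57 - 115)/(-¼*5*⅙*(5 + 6*12) - 12*1) = -172/(-¼*5*⅙*(5 + 72) - 12) = -172/(-¼*5*⅙*77 - 12) = -172/(-385/24 - 12) = -172/(-673/24) = -172*(-24/673) = 4128/673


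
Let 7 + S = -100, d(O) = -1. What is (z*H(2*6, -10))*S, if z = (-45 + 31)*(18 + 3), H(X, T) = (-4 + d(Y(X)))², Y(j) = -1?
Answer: 786450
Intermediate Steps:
S = -107 (S = -7 - 100 = -107)
H(X, T) = 25 (H(X, T) = (-4 - 1)² = (-5)² = 25)
z = -294 (z = -14*21 = -294)
(z*H(2*6, -10))*S = -294*25*(-107) = -7350*(-107) = 786450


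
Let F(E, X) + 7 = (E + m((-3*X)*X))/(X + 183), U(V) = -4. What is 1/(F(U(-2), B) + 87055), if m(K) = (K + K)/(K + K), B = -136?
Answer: 47/4091253 ≈ 1.1488e-5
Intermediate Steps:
m(K) = 1 (m(K) = (2*K)/((2*K)) = (2*K)*(1/(2*K)) = 1)
F(E, X) = -7 + (1 + E)/(183 + X) (F(E, X) = -7 + (E + 1)/(X + 183) = -7 + (1 + E)/(183 + X))
1/(F(U(-2), B) + 87055) = 1/((-1280 - 4 - 7*(-136))/(183 - 136) + 87055) = 1/((-1280 - 4 + 952)/47 + 87055) = 1/((1/47)*(-332) + 87055) = 1/(-332/47 + 87055) = 1/(4091253/47) = 47/4091253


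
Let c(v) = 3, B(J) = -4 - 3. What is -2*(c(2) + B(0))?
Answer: 8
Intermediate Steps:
B(J) = -7
-2*(c(2) + B(0)) = -2*(3 - 7) = -2*(-4) = 8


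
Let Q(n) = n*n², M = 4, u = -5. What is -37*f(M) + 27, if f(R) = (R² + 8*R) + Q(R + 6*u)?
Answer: 648563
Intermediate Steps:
Q(n) = n³
f(R) = R² + (-30 + R)³ + 8*R (f(R) = (R² + 8*R) + (R + 6*(-5))³ = (R² + 8*R) + (R - 30)³ = (R² + 8*R) + (-30 + R)³ = R² + (-30 + R)³ + 8*R)
-37*f(M) + 27 = -37*(4² + (-30 + 4)³ + 8*4) + 27 = -37*(16 + (-26)³ + 32) + 27 = -37*(16 - 17576 + 32) + 27 = -37*(-17528) + 27 = 648536 + 27 = 648563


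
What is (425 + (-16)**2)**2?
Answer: 463761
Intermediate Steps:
(425 + (-16)**2)**2 = (425 + 256)**2 = 681**2 = 463761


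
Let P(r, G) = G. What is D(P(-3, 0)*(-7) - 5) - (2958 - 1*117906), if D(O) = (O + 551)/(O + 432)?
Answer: 7011906/61 ≈ 1.1495e+5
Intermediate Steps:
D(O) = (551 + O)/(432 + O)
D(P(-3, 0)*(-7) - 5) - (2958 - 1*117906) = (551 + (0*(-7) - 5))/(432 + (0*(-7) - 5)) - (2958 - 1*117906) = (551 + (0 - 5))/(432 + (0 - 5)) - (2958 - 117906) = (551 - 5)/(432 - 5) - 1*(-114948) = 546/427 + 114948 = (1/427)*546 + 114948 = 78/61 + 114948 = 7011906/61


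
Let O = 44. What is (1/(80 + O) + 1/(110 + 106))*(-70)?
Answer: -2975/3348 ≈ -0.88859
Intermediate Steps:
(1/(80 + O) + 1/(110 + 106))*(-70) = (1/(80 + 44) + 1/(110 + 106))*(-70) = (1/124 + 1/216)*(-70) = (85/6696)*(-70) = -2975/3348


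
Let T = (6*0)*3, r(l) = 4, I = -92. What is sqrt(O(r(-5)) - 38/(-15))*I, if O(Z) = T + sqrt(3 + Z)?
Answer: -92*sqrt(570 + 225*sqrt(7))/15 ≈ -209.37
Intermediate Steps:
T = 0 (T = 0*3 = 0)
O(Z) = sqrt(3 + Z) (O(Z) = 0 + sqrt(3 + Z) = sqrt(3 + Z))
sqrt(O(r(-5)) - 38/(-15))*I = sqrt(sqrt(3 + 4) - 38/(-15))*(-92) = sqrt(sqrt(7) - 38*(-1/15))*(-92) = sqrt(sqrt(7) + 38/15)*(-92) = sqrt(38/15 + sqrt(7))*(-92) = -92*sqrt(38/15 + sqrt(7))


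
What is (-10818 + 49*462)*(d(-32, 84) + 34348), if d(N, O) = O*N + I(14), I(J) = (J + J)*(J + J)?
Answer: 383488080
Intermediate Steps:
I(J) = 4*J**2 (I(J) = (2*J)*(2*J) = 4*J**2)
d(N, O) = 784 + N*O (d(N, O) = O*N + 4*14**2 = N*O + 4*196 = N*O + 784 = 784 + N*O)
(-10818 + 49*462)*(d(-32, 84) + 34348) = (-10818 + 49*462)*((784 - 32*84) + 34348) = (-10818 + 22638)*((784 - 2688) + 34348) = 11820*(-1904 + 34348) = 11820*32444 = 383488080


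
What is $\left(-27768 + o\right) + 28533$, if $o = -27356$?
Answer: $-26591$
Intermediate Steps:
$\left(-27768 + o\right) + 28533 = \left(-27768 - 27356\right) + 28533 = -55124 + 28533 = -26591$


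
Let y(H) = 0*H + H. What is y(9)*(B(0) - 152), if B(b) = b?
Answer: -1368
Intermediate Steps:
y(H) = H (y(H) = 0 + H = H)
y(9)*(B(0) - 152) = 9*(0 - 152) = 9*(-152) = -1368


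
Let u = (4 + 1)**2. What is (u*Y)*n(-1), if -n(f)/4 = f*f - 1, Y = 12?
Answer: 0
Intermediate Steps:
n(f) = 4 - 4*f**2 (n(f) = -4*(f*f - 1) = -4*(f**2 - 1) = -4*(-1 + f**2) = 4 - 4*f**2)
u = 25 (u = 5**2 = 25)
(u*Y)*n(-1) = (25*12)*(4 - 4*(-1)**2) = 300*(4 - 4*1) = 300*(4 - 4) = 300*0 = 0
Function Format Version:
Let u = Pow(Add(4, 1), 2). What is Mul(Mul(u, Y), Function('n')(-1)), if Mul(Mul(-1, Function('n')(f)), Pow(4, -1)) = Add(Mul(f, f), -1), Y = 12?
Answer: 0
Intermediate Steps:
Function('n')(f) = Add(4, Mul(-4, Pow(f, 2))) (Function('n')(f) = Mul(-4, Add(Mul(f, f), -1)) = Mul(-4, Add(Pow(f, 2), -1)) = Mul(-4, Add(-1, Pow(f, 2))) = Add(4, Mul(-4, Pow(f, 2))))
u = 25 (u = Pow(5, 2) = 25)
Mul(Mul(u, Y), Function('n')(-1)) = Mul(Mul(25, 12), Add(4, Mul(-4, Pow(-1, 2)))) = Mul(300, Add(4, Mul(-4, 1))) = Mul(300, Add(4, -4)) = Mul(300, 0) = 0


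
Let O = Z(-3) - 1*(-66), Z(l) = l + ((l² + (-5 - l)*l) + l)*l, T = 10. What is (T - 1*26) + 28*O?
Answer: 740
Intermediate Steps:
Z(l) = l + l*(l + l² + l*(-5 - l)) (Z(l) = l + ((l² + l*(-5 - l)) + l)*l = l + (l + l² + l*(-5 - l))*l = l + l*(l + l² + l*(-5 - l)))
O = 27 (O = -3*(1 - 4*(-3)) - 1*(-66) = -3*(1 + 12) + 66 = -3*13 + 66 = -39 + 66 = 27)
(T - 1*26) + 28*O = (10 - 1*26) + 28*27 = (10 - 26) + 756 = -16 + 756 = 740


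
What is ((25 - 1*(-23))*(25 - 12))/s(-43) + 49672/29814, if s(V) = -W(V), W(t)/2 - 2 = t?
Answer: 5669260/611187 ≈ 9.2758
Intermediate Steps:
W(t) = 4 + 2*t
s(V) = -4 - 2*V (s(V) = -(4 + 2*V) = -4 - 2*V)
((25 - 1*(-23))*(25 - 12))/s(-43) + 49672/29814 = ((25 - 1*(-23))*(25 - 12))/(-4 - 2*(-43)) + 49672/29814 = ((25 + 23)*13)/(-4 + 86) + 49672*(1/29814) = (48*13)/82 + 24836/14907 = 624*(1/82) + 24836/14907 = 312/41 + 24836/14907 = 5669260/611187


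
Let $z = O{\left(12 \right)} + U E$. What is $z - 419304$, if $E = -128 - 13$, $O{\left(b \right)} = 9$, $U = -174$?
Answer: $-394761$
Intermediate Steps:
$E = -141$
$z = 24543$ ($z = 9 - -24534 = 9 + 24534 = 24543$)
$z - 419304 = 24543 - 419304 = -394761$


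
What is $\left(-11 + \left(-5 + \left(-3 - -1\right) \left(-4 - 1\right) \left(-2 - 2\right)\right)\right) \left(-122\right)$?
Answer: $6832$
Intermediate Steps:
$\left(-11 + \left(-5 + \left(-3 - -1\right) \left(-4 - 1\right) \left(-2 - 2\right)\right)\right) \left(-122\right) = \left(-11 + \left(-5 + \left(-3 + 1\right) \left(\left(-5\right) \left(-4\right)\right)\right)\right) \left(-122\right) = \left(-11 - 45\right) \left(-122\right) = \left(-56\right) \left(-122\right) = 6832$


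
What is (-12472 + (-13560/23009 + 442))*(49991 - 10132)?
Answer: -11033442731970/23009 ≈ -4.7953e+8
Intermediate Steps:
(-12472 + (-13560/23009 + 442))*(49991 - 10132) = (-12472 + (-13560*1/23009 + 442))*39859 = (-12472 + (-13560/23009 + 442))*39859 = (-12472 + 10156418/23009)*39859 = -276811830/23009*39859 = -11033442731970/23009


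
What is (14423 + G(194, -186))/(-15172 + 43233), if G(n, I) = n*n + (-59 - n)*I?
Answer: 99117/28061 ≈ 3.5322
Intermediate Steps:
G(n, I) = n² + I*(-59 - n)
(14423 + G(194, -186))/(-15172 + 43233) = (14423 + (194² - 59*(-186) - 1*(-186)*194))/(-15172 + 43233) = (14423 + (37636 + 10974 + 36084))/28061 = (14423 + 84694)*(1/28061) = 99117*(1/28061) = 99117/28061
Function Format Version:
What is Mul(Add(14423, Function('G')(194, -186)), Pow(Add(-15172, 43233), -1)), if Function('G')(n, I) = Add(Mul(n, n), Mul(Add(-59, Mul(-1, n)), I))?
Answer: Rational(99117, 28061) ≈ 3.5322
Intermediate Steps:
Function('G')(n, I) = Add(Pow(n, 2), Mul(I, Add(-59, Mul(-1, n))))
Mul(Add(14423, Function('G')(194, -186)), Pow(Add(-15172, 43233), -1)) = Mul(Add(14423, Add(Pow(194, 2), Mul(-59, -186), Mul(-1, -186, 194))), Pow(Add(-15172, 43233), -1)) = Mul(Add(14423, Add(37636, 10974, 36084)), Pow(28061, -1)) = Mul(Add(14423, 84694), Rational(1, 28061)) = Mul(99117, Rational(1, 28061)) = Rational(99117, 28061)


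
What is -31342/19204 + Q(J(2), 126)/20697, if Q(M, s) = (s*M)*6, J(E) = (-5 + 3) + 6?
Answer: -98435413/66244198 ≈ -1.4859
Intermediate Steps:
J(E) = 4 (J(E) = -2 + 6 = 4)
Q(M, s) = 6*M*s (Q(M, s) = (M*s)*6 = 6*M*s)
-31342/19204 + Q(J(2), 126)/20697 = -31342/19204 + (6*4*126)/20697 = -31342*1/19204 + 3024*(1/20697) = -15671/9602 + 1008/6899 = -98435413/66244198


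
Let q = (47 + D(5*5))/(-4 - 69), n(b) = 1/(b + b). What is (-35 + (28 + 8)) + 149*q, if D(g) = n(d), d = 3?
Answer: -41729/438 ≈ -95.272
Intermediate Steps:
n(b) = 1/(2*b)
D(g) = ⅙ (D(g) = (½)/3 = (½)*(⅓) = ⅙)
q = -283/438 (q = (47 + ⅙)/(-4 - 69) = (283/6)/(-73) = (283/6)*(-1/73) = -283/438 ≈ -0.64612)
(-35 + (28 + 8)) + 149*q = (-35 + (28 + 8)) + 149*(-283/438) = (-35 + 36) - 42167/438 = 1 - 42167/438 = -41729/438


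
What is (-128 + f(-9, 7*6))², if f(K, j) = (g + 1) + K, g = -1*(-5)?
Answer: 17161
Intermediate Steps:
g = 5
f(K, j) = 6 + K (f(K, j) = (5 + 1) + K = 6 + K)
(-128 + f(-9, 7*6))² = (-128 + (6 - 9))² = (-128 - 3)² = (-131)² = 17161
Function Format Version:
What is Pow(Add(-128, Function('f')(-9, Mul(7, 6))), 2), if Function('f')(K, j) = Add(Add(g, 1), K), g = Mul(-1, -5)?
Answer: 17161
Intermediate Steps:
g = 5
Function('f')(K, j) = Add(6, K) (Function('f')(K, j) = Add(Add(5, 1), K) = Add(6, K))
Pow(Add(-128, Function('f')(-9, Mul(7, 6))), 2) = Pow(Add(-128, Add(6, -9)), 2) = Pow(Add(-128, -3), 2) = Pow(-131, 2) = 17161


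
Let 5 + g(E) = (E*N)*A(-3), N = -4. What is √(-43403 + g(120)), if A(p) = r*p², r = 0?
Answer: 4*I*√2713 ≈ 208.35*I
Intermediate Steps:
A(p) = 0 (A(p) = 0*p² = 0)
g(E) = -5 (g(E) = -5 + (E*(-4))*0 = -5 - 4*E*0 = -5 + 0 = -5)
√(-43403 + g(120)) = √(-43403 - 5) = √(-43408) = 4*I*√2713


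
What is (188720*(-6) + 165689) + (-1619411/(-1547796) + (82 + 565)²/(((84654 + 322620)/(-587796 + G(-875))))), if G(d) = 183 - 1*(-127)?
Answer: -164997678339515219/105062844684 ≈ -1.5705e+6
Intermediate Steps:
G(d) = 310 (G(d) = 183 + 127 = 310)
(188720*(-6) + 165689) + (-1619411/(-1547796) + (82 + 565)²/(((84654 + 322620)/(-587796 + G(-875))))) = (188720*(-6) + 165689) + (-1619411/(-1547796) + (82 + 565)²/(((84654 + 322620)/(-587796 + 310)))) = (-1132320 + 165689) + (-1619411*(-1/1547796) + 647²/((407274/(-587486)))) = -966631 + (1619411/1547796 + 418609/((407274*(-1/587486)))) = -966631 + (1619411/1547796 + 418609/(-203637/293743)) = -966631 + (1619411/1547796 + 418609*(-293743/203637)) = -966631 + (1619411/1547796 - 122963463487/203637) = -966631 - 63440675719775615/105062844684 = -164997678339515219/105062844684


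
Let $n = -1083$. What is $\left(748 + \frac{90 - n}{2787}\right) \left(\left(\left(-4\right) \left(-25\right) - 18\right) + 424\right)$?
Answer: $\frac{351813198}{929} \approx 3.787 \cdot 10^{5}$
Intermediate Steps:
$\left(748 + \frac{90 - n}{2787}\right) \left(\left(\left(-4\right) \left(-25\right) - 18\right) + 424\right) = \left(748 + \frac{90 - -1083}{2787}\right) \left(\left(\left(-4\right) \left(-25\right) - 18\right) + 424\right) = \left(748 + \left(90 + 1083\right) \frac{1}{2787}\right) \left(\left(100 - 18\right) + 424\right) = \left(748 + 1173 \cdot \frac{1}{2787}\right) \left(82 + 424\right) = \left(748 + \frac{391}{929}\right) 506 = \frac{695283}{929} \cdot 506 = \frac{351813198}{929}$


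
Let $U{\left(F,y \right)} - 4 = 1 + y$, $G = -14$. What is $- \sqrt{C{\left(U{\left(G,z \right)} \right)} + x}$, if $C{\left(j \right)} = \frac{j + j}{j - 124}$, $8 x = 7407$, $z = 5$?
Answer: $- \frac{\sqrt{48121566}}{228} \approx -30.425$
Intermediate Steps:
$U{\left(F,y \right)} = 5 + y$ ($U{\left(F,y \right)} = 4 + \left(1 + y\right) = 5 + y$)
$x = \frac{7407}{8}$ ($x = \frac{1}{8} \cdot 7407 = \frac{7407}{8} \approx 925.88$)
$C{\left(j \right)} = \frac{2 j}{-124 + j}$
$- \sqrt{C{\left(U{\left(G,z \right)} \right)} + x} = - \sqrt{\frac{2 \left(5 + 5\right)}{-124 + \left(5 + 5\right)} + \frac{7407}{8}} = - \sqrt{2 \cdot 10 \frac{1}{-124 + 10} + \frac{7407}{8}} = - \sqrt{2 \cdot 10 \frac{1}{-114} + \frac{7407}{8}} = - \sqrt{2 \cdot 10 \left(- \frac{1}{114}\right) + \frac{7407}{8}} = - \sqrt{- \frac{10}{57} + \frac{7407}{8}} = - \sqrt{\frac{422119}{456}} = - \frac{\sqrt{48121566}}{228}$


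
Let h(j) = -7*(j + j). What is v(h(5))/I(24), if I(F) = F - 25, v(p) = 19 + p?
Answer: 51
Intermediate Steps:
h(j) = -14*j
I(F) = -25 + F
v(h(5))/I(24) = (19 - 14*5)/(-25 + 24) = (19 - 70)/(-1) = -51*(-1) = 51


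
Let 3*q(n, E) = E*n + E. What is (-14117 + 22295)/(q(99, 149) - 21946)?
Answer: -12267/25469 ≈ -0.48164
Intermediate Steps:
q(n, E) = E/3 + E*n/3 (q(n, E) = (E*n + E)/3 = (E + E*n)/3 = E/3 + E*n/3)
(-14117 + 22295)/(q(99, 149) - 21946) = (-14117 + 22295)/((⅓)*149*(1 + 99) - 21946) = 8178/((⅓)*149*100 - 21946) = 8178/(14900/3 - 21946) = 8178/(-50938/3) = 8178*(-3/50938) = -12267/25469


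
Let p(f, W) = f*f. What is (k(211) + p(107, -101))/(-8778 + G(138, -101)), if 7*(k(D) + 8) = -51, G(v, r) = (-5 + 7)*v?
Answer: -40018/29757 ≈ -1.3448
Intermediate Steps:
G(v, r) = 2*v
p(f, W) = f**2
k(D) = -107/7 (k(D) = -8 + (1/7)*(-51) = -8 - 51/7 = -107/7)
(k(211) + p(107, -101))/(-8778 + G(138, -101)) = (-107/7 + 107**2)/(-8778 + 2*138) = (-107/7 + 11449)/(-8778 + 276) = (80036/7)/(-8502) = (80036/7)*(-1/8502) = -40018/29757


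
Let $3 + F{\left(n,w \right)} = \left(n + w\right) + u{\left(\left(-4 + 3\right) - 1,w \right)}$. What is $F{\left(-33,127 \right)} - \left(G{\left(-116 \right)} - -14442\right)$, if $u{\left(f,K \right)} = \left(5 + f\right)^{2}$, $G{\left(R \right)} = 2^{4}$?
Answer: $-14358$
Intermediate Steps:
$G{\left(R \right)} = 16$
$F{\left(n,w \right)} = 6 + n + w$ ($F{\left(n,w \right)} = -3 + \left(\left(n + w\right) + \left(5 + \left(\left(-4 + 3\right) - 1\right)\right)^{2}\right) = -3 + \left(\left(n + w\right) + \left(5 - 2\right)^{2}\right) = -3 + \left(\left(n + w\right) + 3^{2}\right) = -3 + \left(\left(n + w\right) + 9\right) = -3 + \left(9 + n + w\right) = 6 + n + w$)
$F{\left(-33,127 \right)} - \left(G{\left(-116 \right)} - -14442\right) = \left(6 - 33 + 127\right) - \left(16 - -14442\right) = 100 - \left(16 + 14442\right) = 100 - 14458 = -14358$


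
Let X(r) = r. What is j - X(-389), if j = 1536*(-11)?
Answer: -16507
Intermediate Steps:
j = -16896
j - X(-389) = -16896 - 1*(-389) = -16896 + 389 = -16507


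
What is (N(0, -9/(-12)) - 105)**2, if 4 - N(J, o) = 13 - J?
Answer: 12996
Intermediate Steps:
N(J, o) = -9 + J (N(J, o) = 4 - (13 - J) = 4 + (-13 + J) = -9 + J)
(N(0, -9/(-12)) - 105)**2 = ((-9 + 0) - 105)**2 = (-9 - 105)**2 = (-114)**2 = 12996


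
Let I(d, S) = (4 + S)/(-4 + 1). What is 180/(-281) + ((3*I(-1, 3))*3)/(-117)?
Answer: -5053/10959 ≈ -0.46108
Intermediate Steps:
I(d, S) = -4/3 - S/3 (I(d, S) = (4 + S)/(-3) = (4 + S)*(-⅓) = -4/3 - S/3)
180/(-281) + ((3*I(-1, 3))*3)/(-117) = 180/(-281) + ((3*(-4/3 - ⅓*3))*3)/(-117) = 180*(-1/281) + ((3*(-4/3 - 1))*3)*(-1/117) = -180/281 + ((3*(-7/3))*3)*(-1/117) = -180/281 - 7*3*(-1/117) = -180/281 - 21*(-1/117) = -180/281 + 7/39 = -5053/10959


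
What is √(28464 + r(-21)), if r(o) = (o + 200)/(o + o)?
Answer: √50202978/42 ≈ 168.70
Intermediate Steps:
r(o) = (200 + o)/(2*o) (r(o) = (200 + o)/((2*o)) = (200 + o)*(1/(2*o)) = (200 + o)/(2*o))
√(28464 + r(-21)) = √(28464 + (½)*(200 - 21)/(-21)) = √(28464 + (½)*(-1/21)*179) = √(28464 - 179/42) = √(1195309/42) = √50202978/42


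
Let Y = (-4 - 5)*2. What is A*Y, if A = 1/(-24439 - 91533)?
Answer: 9/57986 ≈ 0.00015521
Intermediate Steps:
Y = -18 (Y = -9*2 = -18)
A = -1/115972 (A = 1/(-115972) = -1/115972 ≈ -8.6228e-6)
A*Y = -1/115972*(-18) = 9/57986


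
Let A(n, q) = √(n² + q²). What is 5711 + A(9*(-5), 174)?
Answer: 5711 + 3*√3589 ≈ 5890.7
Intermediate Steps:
5711 + A(9*(-5), 174) = 5711 + √((9*(-5))² + 174²) = 5711 + √((-45)² + 30276) = 5711 + √(2025 + 30276) = 5711 + √32301 = 5711 + 3*√3589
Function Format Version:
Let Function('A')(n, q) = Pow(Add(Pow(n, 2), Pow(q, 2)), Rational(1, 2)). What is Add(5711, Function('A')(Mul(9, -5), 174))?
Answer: Add(5711, Mul(3, Pow(3589, Rational(1, 2)))) ≈ 5890.7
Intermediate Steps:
Add(5711, Function('A')(Mul(9, -5), 174)) = Add(5711, Pow(Add(Pow(Mul(9, -5), 2), Pow(174, 2)), Rational(1, 2))) = Add(5711, Pow(Add(Pow(-45, 2), 30276), Rational(1, 2))) = Add(5711, Pow(Add(2025, 30276), Rational(1, 2))) = Add(5711, Pow(32301, Rational(1, 2))) = Add(5711, Mul(3, Pow(3589, Rational(1, 2))))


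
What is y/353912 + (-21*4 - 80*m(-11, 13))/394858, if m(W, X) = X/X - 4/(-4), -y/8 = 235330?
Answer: -46466363728/8734061531 ≈ -5.3201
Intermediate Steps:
y = -1882640 (y = -8*235330 = -1882640)
m(W, X) = 2 (m(W, X) = 1 - 4*(-¼) = 1 + 1 = 2)
y/353912 + (-21*4 - 80*m(-11, 13))/394858 = -1882640/353912 + (-21*4 - 80*2)/394858 = -1882640*1/353912 + (-84 - 160)*(1/394858) = -235330/44239 - 244*1/394858 = -235330/44239 - 122/197429 = -46466363728/8734061531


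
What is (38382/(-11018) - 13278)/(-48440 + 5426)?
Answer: 24389231/78988042 ≈ 0.30877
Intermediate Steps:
(38382/(-11018) - 13278)/(-48440 + 5426) = (38382*(-1/11018) - 13278)/(-43014) = (-19191/5509 - 13278)*(-1/43014) = -73167693/5509*(-1/43014) = 24389231/78988042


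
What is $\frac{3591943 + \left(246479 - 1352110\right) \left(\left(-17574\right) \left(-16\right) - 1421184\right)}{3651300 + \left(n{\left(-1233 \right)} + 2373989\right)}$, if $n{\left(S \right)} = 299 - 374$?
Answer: $\frac{1260422931943}{6025214} \approx 2.0919 \cdot 10^{5}$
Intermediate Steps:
$n{\left(S \right)} = -75$ ($n{\left(S \right)} = 299 - 374 = -75$)
$\frac{3591943 + \left(246479 - 1352110\right) \left(\left(-17574\right) \left(-16\right) - 1421184\right)}{3651300 + \left(n{\left(-1233 \right)} + 2373989\right)} = \frac{3591943 + \left(246479 - 1352110\right) \left(\left(-17574\right) \left(-16\right) - 1421184\right)}{3651300 + \left(-75 + 2373989\right)} = \frac{3591943 - 1105631 \left(281184 - 1421184\right)}{3651300 + 2373914} = \frac{3591943 - -1260419340000}{6025214} = \left(3591943 + 1260419340000\right) \frac{1}{6025214} = 1260422931943 \cdot \frac{1}{6025214} = \frac{1260422931943}{6025214}$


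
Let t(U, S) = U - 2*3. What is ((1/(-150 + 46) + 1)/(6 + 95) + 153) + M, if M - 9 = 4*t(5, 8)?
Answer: 1659735/10504 ≈ 158.01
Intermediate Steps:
t(U, S) = -6 + U (t(U, S) = U - 6 = -6 + U)
M = 5 (M = 9 + 4*(-6 + 5) = 9 + 4*(-1) = 9 - 4 = 5)
((1/(-150 + 46) + 1)/(6 + 95) + 153) + M = ((1/(-150 + 46) + 1)/(6 + 95) + 153) + 5 = ((1/(-104) + 1)/101 + 153) + 5 = ((-1/104 + 1)*(1/101) + 153) + 5 = ((103/104)*(1/101) + 153) + 5 = (103/10504 + 153) + 5 = 1607215/10504 + 5 = 1659735/10504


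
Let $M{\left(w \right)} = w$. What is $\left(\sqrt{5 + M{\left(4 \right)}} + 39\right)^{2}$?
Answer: $1764$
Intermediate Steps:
$\left(\sqrt{5 + M{\left(4 \right)}} + 39\right)^{2} = \left(\sqrt{5 + 4} + 39\right)^{2} = \left(\sqrt{9} + 39\right)^{2} = \left(3 + 39\right)^{2} = 42^{2} = 1764$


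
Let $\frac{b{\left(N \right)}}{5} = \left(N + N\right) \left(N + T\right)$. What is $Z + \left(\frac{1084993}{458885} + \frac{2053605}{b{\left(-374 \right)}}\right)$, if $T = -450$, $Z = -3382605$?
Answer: $- \frac{136673881566753997}{40404955360} \approx -3.3826 \cdot 10^{6}$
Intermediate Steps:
$b{\left(N \right)} = 10 N \left(-450 + N\right)$ ($b{\left(N \right)} = 5 \left(N + N\right) \left(N - 450\right) = 5 \cdot 2 N \left(-450 + N\right) = 10 N \left(-450 + N\right)$)
$Z + \left(\frac{1084993}{458885} + \frac{2053605}{b{\left(-374 \right)}}\right) = -3382605 + \left(\frac{1084993}{458885} + \frac{2053605}{10 \left(-374\right) \left(-450 - 374\right)}\right) = -3382605 + \left(1084993 \cdot \frac{1}{458885} + \frac{2053605}{10 \left(-374\right) \left(-824\right)}\right) = -3382605 + \left(\frac{154999}{65555} + \frac{2053605}{3081760}\right) = -3382605 + \left(\frac{154999}{65555} + 2053605 \cdot \frac{1}{3081760}\right) = -3382605 + \left(\frac{154999}{65555} + \frac{410721}{616352}\right) = -3382605 + \frac{122458758803}{40404955360} = - \frac{136673881566753997}{40404955360}$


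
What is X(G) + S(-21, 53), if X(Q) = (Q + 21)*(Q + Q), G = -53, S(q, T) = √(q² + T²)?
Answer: 3392 + 5*√130 ≈ 3449.0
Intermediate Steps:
S(q, T) = √(T² + q²)
X(Q) = 2*Q*(21 + Q) (X(Q) = (21 + Q)*(2*Q) = 2*Q*(21 + Q))
X(G) + S(-21, 53) = 2*(-53)*(21 - 53) + √(53² + (-21)²) = 2*(-53)*(-32) + √(2809 + 441) = 3392 + √3250 = 3392 + 5*√130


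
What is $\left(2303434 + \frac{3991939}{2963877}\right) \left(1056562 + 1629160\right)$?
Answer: $\frac{2619384300404491022}{423411} \approx 6.1864 \cdot 10^{12}$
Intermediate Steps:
$\left(2303434 + \frac{3991939}{2963877}\right) \left(1056562 + 1629160\right) = \left(2303434 + 3991939 \cdot \frac{1}{2963877}\right) 2685722 = \left(2303434 + \frac{570277}{423411}\right) 2685722 = \frac{975299863651}{423411} \cdot 2685722 = \frac{2619384300404491022}{423411}$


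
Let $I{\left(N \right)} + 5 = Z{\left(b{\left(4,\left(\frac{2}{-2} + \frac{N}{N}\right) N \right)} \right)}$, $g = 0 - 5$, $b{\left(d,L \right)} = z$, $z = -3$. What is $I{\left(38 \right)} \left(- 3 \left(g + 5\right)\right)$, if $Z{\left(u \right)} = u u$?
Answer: $0$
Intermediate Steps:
$b{\left(d,L \right)} = -3$
$g = -5$
$Z{\left(u \right)} = u^{2}$
$I{\left(N \right)} = 4$ ($I{\left(N \right)} = -5 + \left(-3\right)^{2} = -5 + 9 = 4$)
$I{\left(38 \right)} \left(- 3 \left(g + 5\right)\right) = 4 \left(- 3 \left(-5 + 5\right)\right) = 4 \left(\left(-3\right) 0\right) = 4 \cdot 0 = 0$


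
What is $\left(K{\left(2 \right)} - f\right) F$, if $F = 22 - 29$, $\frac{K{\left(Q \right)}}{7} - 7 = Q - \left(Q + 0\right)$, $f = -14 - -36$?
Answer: $-189$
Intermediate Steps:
$f = 22$ ($f = -14 + 36 = 22$)
$K{\left(Q \right)} = 49$ ($K{\left(Q \right)} = 49 + 7 \left(Q - \left(Q + 0\right)\right) = 49 + 7 \left(Q - Q\right) = 49 + 7 \cdot 0 = 49 + 0 = 49$)
$F = -7$
$\left(K{\left(2 \right)} - f\right) F = \left(49 - 22\right) \left(-7\right) = 27 \left(-7\right) = -189$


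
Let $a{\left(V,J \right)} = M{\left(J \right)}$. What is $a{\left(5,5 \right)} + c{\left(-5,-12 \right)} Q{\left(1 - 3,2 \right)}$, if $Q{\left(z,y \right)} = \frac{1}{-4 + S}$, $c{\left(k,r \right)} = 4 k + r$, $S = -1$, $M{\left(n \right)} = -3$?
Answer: $\frac{17}{5} \approx 3.4$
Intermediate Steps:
$c{\left(k,r \right)} = r + 4 k$
$Q{\left(z,y \right)} = - \frac{1}{5}$ ($Q{\left(z,y \right)} = \frac{1}{-4 - 1} = \frac{1}{-5} = - \frac{1}{5}$)
$a{\left(V,J \right)} = -3$
$a{\left(5,5 \right)} + c{\left(-5,-12 \right)} Q{\left(1 - 3,2 \right)} = -3 + \left(-12 + 4 \left(-5\right)\right) \left(- \frac{1}{5}\right) = -3 + \left(-12 - 20\right) \left(- \frac{1}{5}\right) = -3 - - \frac{32}{5} = -3 + \frac{32}{5} = \frac{17}{5}$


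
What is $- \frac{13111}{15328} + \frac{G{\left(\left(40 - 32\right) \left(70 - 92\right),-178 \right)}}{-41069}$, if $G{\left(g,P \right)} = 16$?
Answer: $- \frac{538700907}{629505632} \approx -0.85575$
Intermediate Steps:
$- \frac{13111}{15328} + \frac{G{\left(\left(40 - 32\right) \left(70 - 92\right),-178 \right)}}{-41069} = - \frac{13111}{15328} + \frac{16}{-41069} = \left(-13111\right) \frac{1}{15328} + 16 \left(- \frac{1}{41069}\right) = - \frac{13111}{15328} - \frac{16}{41069} = - \frac{538700907}{629505632}$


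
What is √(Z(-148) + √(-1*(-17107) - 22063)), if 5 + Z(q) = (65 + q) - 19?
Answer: √(-107 + 2*I*√1239) ≈ 3.2467 + 10.842*I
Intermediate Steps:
Z(q) = 41 + q (Z(q) = -5 + ((65 + q) - 19) = -5 + (46 + q) = 41 + q)
√(Z(-148) + √(-1*(-17107) - 22063)) = √((41 - 148) + √(-1*(-17107) - 22063)) = √(-107 + √(17107 - 22063)) = √(-107 + √(-4956)) = √(-107 + 2*I*√1239)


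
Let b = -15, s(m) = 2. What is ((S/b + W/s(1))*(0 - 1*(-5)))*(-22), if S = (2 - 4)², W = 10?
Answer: -1562/3 ≈ -520.67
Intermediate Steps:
S = 4 (S = (-2)² = 4)
((S/b + W/s(1))*(0 - 1*(-5)))*(-22) = ((4/(-15) + 10/2)*(0 - 1*(-5)))*(-22) = ((4*(-1/15) + 10*(½))*(0 + 5))*(-22) = ((-4/15 + 5)*5)*(-22) = ((71/15)*5)*(-22) = (71/3)*(-22) = -1562/3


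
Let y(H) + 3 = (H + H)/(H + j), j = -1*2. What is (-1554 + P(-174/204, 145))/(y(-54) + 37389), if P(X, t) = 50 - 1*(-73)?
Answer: -2226/58159 ≈ -0.038274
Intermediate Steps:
P(X, t) = 123 (P(X, t) = 50 + 73 = 123)
j = -2
y(H) = -3 + 2*H/(-2 + H) (y(H) = -3 + (H + H)/(H - 2) = -3 + (2*H)/(-2 + H) = -3 + 2*H/(-2 + H))
(-1554 + P(-174/204, 145))/(y(-54) + 37389) = (-1554 + 123)/((6 - 1*(-54))/(-2 - 54) + 37389) = -1431/((6 + 54)/(-56) + 37389) = -1431/(-1/56*60 + 37389) = -1431/(-15/14 + 37389) = -1431/523431/14 = -1431*14/523431 = -2226/58159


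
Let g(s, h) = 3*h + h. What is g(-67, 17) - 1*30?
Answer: 38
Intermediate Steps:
g(s, h) = 4*h
g(-67, 17) - 1*30 = 4*17 - 1*30 = 68 - 30 = 38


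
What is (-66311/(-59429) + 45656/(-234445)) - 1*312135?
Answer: -4348911653675204/13932831905 ≈ -3.1213e+5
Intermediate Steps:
(-66311/(-59429) + 45656/(-234445)) - 1*312135 = (-66311*(-1/59429) + 45656*(-1/234445)) - 312135 = (66311/59429 - 45656/234445) - 312135 = 12832991971/13932831905 - 312135 = -4348911653675204/13932831905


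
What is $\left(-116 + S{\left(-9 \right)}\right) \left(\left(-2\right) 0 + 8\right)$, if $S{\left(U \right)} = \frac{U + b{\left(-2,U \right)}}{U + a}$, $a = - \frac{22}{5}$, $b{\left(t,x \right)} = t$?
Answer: $- \frac{61736}{67} \approx -921.43$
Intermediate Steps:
$a = - \frac{22}{5}$ ($a = \left(-22\right) \frac{1}{5} = - \frac{22}{5} \approx -4.4$)
$S{\left(U \right)} = \frac{-2 + U}{- \frac{22}{5} + U}$ ($S{\left(U \right)} = \frac{U - 2}{U - \frac{22}{5}} = \frac{-2 + U}{- \frac{22}{5} + U}$)
$\left(-116 + S{\left(-9 \right)}\right) \left(\left(-2\right) 0 + 8\right) = \left(-116 + \frac{5 \left(-2 - 9\right)}{-22 + 5 \left(-9\right)}\right) \left(\left(-2\right) 0 + 8\right) = \left(-116 + 5 \frac{1}{-22 - 45} \left(-11\right)\right) \left(0 + 8\right) = \left(-116 + 5 \frac{1}{-67} \left(-11\right)\right) 8 = \left(-116 + 5 \left(- \frac{1}{67}\right) \left(-11\right)\right) 8 = \left(-116 + \frac{55}{67}\right) 8 = \left(- \frac{7717}{67}\right) 8 = - \frac{61736}{67}$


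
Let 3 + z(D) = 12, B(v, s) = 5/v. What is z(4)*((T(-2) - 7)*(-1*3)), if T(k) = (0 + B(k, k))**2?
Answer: 81/4 ≈ 20.250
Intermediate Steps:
T(k) = 25/k**2 (T(k) = (0 + 5/k)**2 = (5/k)**2 = 25/k**2)
z(D) = 9 (z(D) = -3 + 12 = 9)
z(4)*((T(-2) - 7)*(-1*3)) = 9*((25/(-2)**2 - 7)*(-1*3)) = 9*((25*(1/4) - 7)*(-3)) = 9*((25/4 - 7)*(-3)) = 9*(-3/4*(-3)) = 9*(9/4) = 81/4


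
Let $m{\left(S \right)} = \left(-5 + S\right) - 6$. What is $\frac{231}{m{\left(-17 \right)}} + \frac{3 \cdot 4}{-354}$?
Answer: $- \frac{1955}{236} \approx -8.2839$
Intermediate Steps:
$m{\left(S \right)} = -11 + S$
$\frac{231}{m{\left(-17 \right)}} + \frac{3 \cdot 4}{-354} = \frac{231}{-11 - 17} + \frac{3 \cdot 4}{-354} = \frac{231}{-28} + 12 \left(- \frac{1}{354}\right) = 231 \left(- \frac{1}{28}\right) - \frac{2}{59} = - \frac{33}{4} - \frac{2}{59} = - \frac{1955}{236}$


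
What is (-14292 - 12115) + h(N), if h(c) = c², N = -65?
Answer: -22182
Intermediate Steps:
(-14292 - 12115) + h(N) = (-14292 - 12115) + (-65)² = -26407 + 4225 = -22182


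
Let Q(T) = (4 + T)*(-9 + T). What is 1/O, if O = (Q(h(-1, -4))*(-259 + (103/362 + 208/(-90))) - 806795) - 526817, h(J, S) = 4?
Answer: -1629/2155445456 ≈ -7.5576e-7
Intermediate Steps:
Q(T) = (-9 + T)*(4 + T)
O = -2155445456/1629 (O = ((-36 + 4**2 - 5*4)*(-259 + (103/362 + 208/(-90))) - 806795) - 526817 = ((-36 + 16 - 20)*(-259 + (103*(1/362) + 208*(-1/90))) - 806795) - 526817 = (-40*(-259 + (103/362 - 104/45)) - 806795) - 526817 = (-40*(-259 - 33013/16290) - 806795) - 526817 = (-40*(-4252123/16290) - 806795) - 526817 = (17008492/1629 - 806795) - 526817 = -1297260563/1629 - 526817 = -2155445456/1629 ≈ -1.3232e+6)
1/O = 1/(-2155445456/1629) = -1629/2155445456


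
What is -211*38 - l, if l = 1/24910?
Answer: -199728381/24910 ≈ -8018.0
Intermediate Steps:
l = 1/24910 ≈ 4.0145e-5
-211*38 - l = -211*38 - 1*1/24910 = -8018 - 1/24910 = -199728381/24910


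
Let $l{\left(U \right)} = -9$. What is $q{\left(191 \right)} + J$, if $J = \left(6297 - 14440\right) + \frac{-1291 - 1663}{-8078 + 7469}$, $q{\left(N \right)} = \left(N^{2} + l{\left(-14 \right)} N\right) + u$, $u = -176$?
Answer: $\frac{2300963}{87} \approx 26448.0$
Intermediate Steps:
$q{\left(N \right)} = -176 + N^{2} - 9 N$ ($q{\left(N \right)} = \left(N^{2} - 9 N\right) - 176 = -176 + N^{2} - 9 N$)
$J = - \frac{708019}{87}$ ($J = -8143 - \frac{2954}{-609} = -8143 - - \frac{422}{87} = -8143 + \frac{422}{87} = - \frac{708019}{87} \approx -8138.1$)
$q{\left(191 \right)} + J = \left(-176 + 191^{2} - 1719\right) - \frac{708019}{87} = \left(-176 + 36481 - 1719\right) - \frac{708019}{87} = 34586 - \frac{708019}{87} = \frac{2300963}{87}$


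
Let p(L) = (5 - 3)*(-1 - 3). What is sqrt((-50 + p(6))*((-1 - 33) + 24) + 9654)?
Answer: sqrt(10234) ≈ 101.16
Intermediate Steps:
p(L) = -8 (p(L) = 2*(-4) = -8)
sqrt((-50 + p(6))*((-1 - 33) + 24) + 9654) = sqrt((-50 - 8)*((-1 - 33) + 24) + 9654) = sqrt(-58*(-34 + 24) + 9654) = sqrt(-58*(-10) + 9654) = sqrt(580 + 9654) = sqrt(10234)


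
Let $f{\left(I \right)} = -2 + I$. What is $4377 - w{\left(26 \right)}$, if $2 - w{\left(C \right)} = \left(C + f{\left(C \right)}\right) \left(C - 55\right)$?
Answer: $2925$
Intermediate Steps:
$w{\left(C \right)} = 2 - \left(-55 + C\right) \left(-2 + 2 C\right)$ ($w{\left(C \right)} = 2 - \left(C + \left(-2 + C\right)\right) \left(C - 55\right) = 2 - \left(-2 + 2 C\right) \left(-55 + C\right) = 2 - \left(-55 + C\right) \left(-2 + 2 C\right)$)
$4377 - w{\left(26 \right)} = 4377 - \left(-108 - 2 \cdot 26^{2} + 112 \cdot 26\right) = 4377 - \left(-108 - 1352 + 2912\right) = 4377 - 1452 = 2925$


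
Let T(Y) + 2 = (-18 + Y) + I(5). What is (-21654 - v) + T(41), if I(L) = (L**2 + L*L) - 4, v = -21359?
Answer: -228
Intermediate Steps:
I(L) = -4 + 2*L**2 (I(L) = (L**2 + L**2) - 4 = 2*L**2 - 4 = -4 + 2*L**2)
T(Y) = 26 + Y (T(Y) = -2 + ((-18 + Y) + (-4 + 2*5**2)) = -2 + ((-18 + Y) + (-4 + 2*25)) = -2 + ((-18 + Y) + (-4 + 50)) = -2 + ((-18 + Y) + 46) = -2 + (28 + Y) = 26 + Y)
(-21654 - v) + T(41) = (-21654 - 1*(-21359)) + (26 + 41) = (-21654 + 21359) + 67 = -295 + 67 = -228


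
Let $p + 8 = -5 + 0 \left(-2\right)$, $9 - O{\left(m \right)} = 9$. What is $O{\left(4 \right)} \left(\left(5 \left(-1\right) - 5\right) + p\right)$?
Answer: $0$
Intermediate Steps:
$O{\left(m \right)} = 0$ ($O{\left(m \right)} = 9 - 9 = 0$)
$p = -13$ ($p = -8 + \left(-5 + 0 \left(-2\right)\right) = -8 + \left(-5 + 0\right) = -8 - 5 = -13$)
$O{\left(4 \right)} \left(\left(5 \left(-1\right) - 5\right) + p\right) = 0 \left(\left(5 \left(-1\right) - 5\right) - 13\right) = 0 \left(\left(-5 - 5\right) - 13\right) = 0 \left(-10 - 13\right) = 0 \left(-23\right) = 0$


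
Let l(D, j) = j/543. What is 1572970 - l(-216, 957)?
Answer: 284707251/181 ≈ 1.5730e+6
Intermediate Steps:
l(D, j) = j/543 (l(D, j) = j*(1/543) = j/543)
1572970 - l(-216, 957) = 1572970 - 957/543 = 1572970 - 1*319/181 = 1572970 - 319/181 = 284707251/181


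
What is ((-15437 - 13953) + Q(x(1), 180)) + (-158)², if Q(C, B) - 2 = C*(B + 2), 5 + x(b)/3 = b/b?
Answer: -6608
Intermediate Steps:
x(b) = -12 (x(b) = -15 + 3*(b/b) = -15 + 3*1 = -15 + 3 = -12)
Q(C, B) = 2 + C*(2 + B) (Q(C, B) = 2 + C*(B + 2) = 2 + C*(2 + B))
((-15437 - 13953) + Q(x(1), 180)) + (-158)² = ((-15437 - 13953) + (2 + 2*(-12) + 180*(-12))) + (-158)² = (-29390 + (2 - 24 - 2160)) + 24964 = (-29390 - 2182) + 24964 = -31572 + 24964 = -6608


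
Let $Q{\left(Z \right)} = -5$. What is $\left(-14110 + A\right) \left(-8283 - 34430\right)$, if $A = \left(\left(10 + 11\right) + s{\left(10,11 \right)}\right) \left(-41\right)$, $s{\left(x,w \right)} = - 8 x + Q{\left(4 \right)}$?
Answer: $490601518$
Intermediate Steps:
$s{\left(x,w \right)} = -5 - 8 x$ ($s{\left(x,w \right)} = - 8 x - 5 = -5 - 8 x$)
$A = 2624$ ($A = \left(\left(10 + 11\right) - 85\right) \left(-41\right) = \left(21 - 85\right) \left(-41\right) = \left(-64\right) \left(-41\right) = 2624$)
$\left(-14110 + A\right) \left(-8283 - 34430\right) = \left(-14110 + 2624\right) \left(-8283 - 34430\right) = \left(-11486\right) \left(-42713\right) = 490601518$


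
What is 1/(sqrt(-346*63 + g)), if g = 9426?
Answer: -I*sqrt(3093)/6186 ≈ -0.0089904*I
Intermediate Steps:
1/(sqrt(-346*63 + g)) = 1/(sqrt(-346*63 + 9426)) = 1/(sqrt(-21798 + 9426)) = 1/(sqrt(-12372)) = 1/(2*I*sqrt(3093)) = -I*sqrt(3093)/6186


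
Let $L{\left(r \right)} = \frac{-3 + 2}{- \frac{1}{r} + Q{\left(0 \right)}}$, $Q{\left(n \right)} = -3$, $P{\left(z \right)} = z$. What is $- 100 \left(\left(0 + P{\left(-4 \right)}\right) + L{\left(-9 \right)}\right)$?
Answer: $\frac{4750}{13} \approx 365.38$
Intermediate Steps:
$L{\left(r \right)} = - \frac{1}{-3 - \frac{1}{r}}$ ($L{\left(r \right)} = \frac{-3 + 2}{- \frac{1}{r} - 3} = - \frac{1}{-3 - \frac{1}{r}}$)
$- 100 \left(\left(0 + P{\left(-4 \right)}\right) + L{\left(-9 \right)}\right) = - 100 \left(\left(0 - 4\right) - \frac{9}{1 + 3 \left(-9\right)}\right) = - 100 \left(-4 - \frac{9}{1 - 27}\right) = - 100 \left(-4 - \frac{9}{-26}\right) = - 100 \left(-4 - - \frac{9}{26}\right) = - 100 \left(-4 + \frac{9}{26}\right) = \left(-100\right) \left(- \frac{95}{26}\right) = \frac{4750}{13}$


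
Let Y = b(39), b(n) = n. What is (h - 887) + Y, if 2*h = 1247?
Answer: -449/2 ≈ -224.50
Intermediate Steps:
Y = 39
h = 1247/2 (h = (1/2)*1247 = 1247/2 ≈ 623.50)
(h - 887) + Y = (1247/2 - 887) + 39 = -527/2 + 39 = -449/2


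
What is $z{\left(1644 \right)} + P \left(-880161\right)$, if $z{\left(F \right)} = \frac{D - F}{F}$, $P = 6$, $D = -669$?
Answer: $- \frac{2893970139}{548} \approx -5.281 \cdot 10^{6}$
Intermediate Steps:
$z{\left(F \right)} = \frac{-669 - F}{F}$
$z{\left(1644 \right)} + P \left(-880161\right) = \frac{-669 - 1644}{1644} + 6 \left(-880161\right) = \frac{-669 - 1644}{1644} - 5280966 = \frac{1}{1644} \left(-2313\right) - 5280966 = - \frac{771}{548} - 5280966 = - \frac{2893970139}{548}$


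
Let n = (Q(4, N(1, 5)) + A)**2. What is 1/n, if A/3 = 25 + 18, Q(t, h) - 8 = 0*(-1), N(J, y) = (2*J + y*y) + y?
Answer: 1/18769 ≈ 5.3279e-5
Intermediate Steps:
N(J, y) = y + y**2 + 2*J (N(J, y) = (2*J + y**2) + y = (y**2 + 2*J) + y = y + y**2 + 2*J)
Q(t, h) = 8 (Q(t, h) = 8 + 0*(-1) = 8 + 0 = 8)
A = 129 (A = 3*(25 + 18) = 3*43 = 129)
n = 18769 (n = (8 + 129)**2 = 137**2 = 18769)
1/n = 1/18769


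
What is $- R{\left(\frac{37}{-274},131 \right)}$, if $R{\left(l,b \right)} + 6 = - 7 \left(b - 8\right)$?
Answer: $867$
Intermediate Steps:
$R{\left(l,b \right)} = 50 - 7 b$ ($R{\left(l,b \right)} = -6 - 7 \left(b - 8\right) = -6 - 7 \left(-8 + b\right) = -6 - \left(-56 + 7 b\right) = 50 - 7 b$)
$- R{\left(\frac{37}{-274},131 \right)} = - (50 - 917) = \left(-1\right) \left(-867\right) = 867$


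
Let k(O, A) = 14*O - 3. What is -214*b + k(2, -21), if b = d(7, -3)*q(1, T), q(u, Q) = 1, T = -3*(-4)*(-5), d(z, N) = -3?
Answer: 667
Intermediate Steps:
T = -60 (T = 12*(-5) = -60)
k(O, A) = -3 + 14*O
b = -3 (b = -3*1 = -3)
-214*b + k(2, -21) = -214*(-3) + (-3 + 14*2) = 642 + (-3 + 28) = 642 + 25 = 667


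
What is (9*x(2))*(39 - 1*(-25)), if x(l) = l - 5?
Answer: -1728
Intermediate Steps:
x(l) = -5 + l
(9*x(2))*(39 - 1*(-25)) = (9*(-5 + 2))*(39 - 1*(-25)) = (9*(-3))*(39 + 25) = -27*64 = -1728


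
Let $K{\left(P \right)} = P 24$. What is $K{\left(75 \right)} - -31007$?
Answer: $32807$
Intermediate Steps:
$K{\left(P \right)} = 24 P$
$K{\left(75 \right)} - -31007 = 24 \cdot 75 - -31007 = 1800 + 31007 = 32807$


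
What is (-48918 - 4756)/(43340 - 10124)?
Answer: -26837/16608 ≈ -1.6159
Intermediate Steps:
(-48918 - 4756)/(43340 - 10124) = -53674/33216 = -53674*1/33216 = -26837/16608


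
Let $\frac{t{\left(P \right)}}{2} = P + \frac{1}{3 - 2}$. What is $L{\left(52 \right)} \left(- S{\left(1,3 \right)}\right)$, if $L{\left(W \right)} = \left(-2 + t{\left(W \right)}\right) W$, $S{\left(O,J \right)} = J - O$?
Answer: $-10816$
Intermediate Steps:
$t{\left(P \right)} = 2 + 2 P$ ($t{\left(P \right)} = 2 \left(P + \frac{1}{3 - 2}\right) = 2 \left(P + 1^{-1}\right) = 2 \left(P + 1\right) = 2 \left(1 + P\right) = 2 + 2 P$)
$L{\left(W \right)} = 2 W^{2}$ ($L{\left(W \right)} = \left(-2 + \left(2 + 2 W\right)\right) W = 2 W W = 2 W^{2}$)
$L{\left(52 \right)} \left(- S{\left(1,3 \right)}\right) = 2 \cdot 52^{2} \left(- (3 - 1)\right) = 2 \cdot 2704 \left(- (3 - 1)\right) = 5408 \left(\left(-1\right) 2\right) = 5408 \left(-2\right) = -10816$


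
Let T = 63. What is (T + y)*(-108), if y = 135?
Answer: -21384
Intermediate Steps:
(T + y)*(-108) = (63 + 135)*(-108) = 198*(-108) = -21384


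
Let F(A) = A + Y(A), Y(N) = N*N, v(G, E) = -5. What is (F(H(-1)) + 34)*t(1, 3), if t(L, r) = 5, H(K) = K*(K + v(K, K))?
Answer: 380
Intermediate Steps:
Y(N) = N²
H(K) = K*(-5 + K) (H(K) = K*(K - 5) = K*(-5 + K))
F(A) = A + A²
(F(H(-1)) + 34)*t(1, 3) = ((-(-5 - 1))*(1 - (-5 - 1)) + 34)*5 = ((-1*(-6))*(1 - 1*(-6)) + 34)*5 = (6*(1 + 6) + 34)*5 = (6*7 + 34)*5 = (42 + 34)*5 = 76*5 = 380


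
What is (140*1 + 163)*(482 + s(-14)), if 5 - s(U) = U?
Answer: 151803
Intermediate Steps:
s(U) = 5 - U
(140*1 + 163)*(482 + s(-14)) = (140*1 + 163)*(482 + (5 - 1*(-14))) = (140 + 163)*(482 + (5 + 14)) = 303*(482 + 19) = 303*501 = 151803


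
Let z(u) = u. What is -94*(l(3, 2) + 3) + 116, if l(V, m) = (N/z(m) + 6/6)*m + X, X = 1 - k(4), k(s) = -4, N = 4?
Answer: -1200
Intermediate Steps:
X = 5 (X = 1 - 1*(-4) = 1 + 4 = 5)
l(V, m) = 5 + m*(1 + 4/m) (l(V, m) = (4/m + 6/6)*m + 5 = (4/m + 6*(⅙))*m + 5 = (4/m + 1)*m + 5 = (1 + 4/m)*m + 5 = m*(1 + 4/m) + 5 = 5 + m*(1 + 4/m))
-94*(l(3, 2) + 3) + 116 = -94*((9 + 2) + 3) + 116 = -94*(11 + 3) + 116 = -94*14 + 116 = -1316 + 116 = -1200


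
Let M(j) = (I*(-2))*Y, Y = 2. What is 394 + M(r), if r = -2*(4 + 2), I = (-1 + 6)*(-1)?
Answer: 414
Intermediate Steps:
I = -5 (I = 5*(-1) = -5)
r = -12 (r = -2*6 = -12)
M(j) = 20 (M(j) = -5*(-2)*2 = 10*2 = 20)
394 + M(r) = 394 + 20 = 414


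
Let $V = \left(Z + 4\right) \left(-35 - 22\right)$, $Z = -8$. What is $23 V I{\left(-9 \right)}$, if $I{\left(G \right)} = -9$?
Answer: $-47196$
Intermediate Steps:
$V = 228$ ($V = \left(-8 + 4\right) \left(-35 - 22\right) = \left(-4\right) \left(-57\right) = 228$)
$23 V I{\left(-9 \right)} = 23 \cdot 228 \left(-9\right) = 5244 \left(-9\right) = -47196$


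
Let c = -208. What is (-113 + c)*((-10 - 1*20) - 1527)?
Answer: 499797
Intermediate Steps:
(-113 + c)*((-10 - 1*20) - 1527) = (-113 - 208)*((-10 - 1*20) - 1527) = -321*((-10 - 20) - 1527) = -321*(-30 - 1527) = -321*(-1557) = 499797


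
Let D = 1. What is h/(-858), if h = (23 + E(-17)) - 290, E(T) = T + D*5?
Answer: 93/286 ≈ 0.32517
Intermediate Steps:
E(T) = 5 + T (E(T) = T + 1*5 = T + 5 = 5 + T)
h = -279 (h = (23 + (5 - 17)) - 290 = (23 - 12) - 290 = 11 - 290 = -279)
h/(-858) = -279/(-858) = -279*(-1/858) = 93/286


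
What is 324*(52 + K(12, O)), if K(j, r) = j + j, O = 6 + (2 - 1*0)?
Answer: 24624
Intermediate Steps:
O = 8 (O = 6 + (2 + 0) = 6 + 2 = 8)
K(j, r) = 2*j
324*(52 + K(12, O)) = 324*(52 + 2*12) = 324*(52 + 24) = 324*76 = 24624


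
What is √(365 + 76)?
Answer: 21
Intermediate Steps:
√(365 + 76) = √441 = 21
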